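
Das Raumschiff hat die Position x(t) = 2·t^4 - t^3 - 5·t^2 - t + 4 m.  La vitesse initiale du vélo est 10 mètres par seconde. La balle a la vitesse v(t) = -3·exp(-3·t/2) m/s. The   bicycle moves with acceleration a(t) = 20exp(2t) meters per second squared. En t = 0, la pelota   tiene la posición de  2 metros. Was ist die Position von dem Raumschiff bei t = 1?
Wir haben die Position x(t) = 2·t^4 - t^3 - 5·t^2 - t + 4. Durch Einsetzen von t = 1: x(1) = -1.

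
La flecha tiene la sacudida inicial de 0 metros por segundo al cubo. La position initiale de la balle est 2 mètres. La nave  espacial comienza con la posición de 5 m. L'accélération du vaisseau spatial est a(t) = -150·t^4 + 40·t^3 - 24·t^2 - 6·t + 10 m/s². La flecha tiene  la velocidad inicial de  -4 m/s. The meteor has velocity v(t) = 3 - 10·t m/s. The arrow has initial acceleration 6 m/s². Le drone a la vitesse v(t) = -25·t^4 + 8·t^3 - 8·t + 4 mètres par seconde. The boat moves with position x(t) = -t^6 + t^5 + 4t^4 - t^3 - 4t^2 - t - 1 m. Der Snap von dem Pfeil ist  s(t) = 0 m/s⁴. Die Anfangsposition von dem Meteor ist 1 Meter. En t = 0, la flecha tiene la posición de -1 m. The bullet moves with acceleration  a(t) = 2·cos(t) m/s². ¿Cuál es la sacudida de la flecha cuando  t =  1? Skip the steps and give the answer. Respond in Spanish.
La respuesta es 0.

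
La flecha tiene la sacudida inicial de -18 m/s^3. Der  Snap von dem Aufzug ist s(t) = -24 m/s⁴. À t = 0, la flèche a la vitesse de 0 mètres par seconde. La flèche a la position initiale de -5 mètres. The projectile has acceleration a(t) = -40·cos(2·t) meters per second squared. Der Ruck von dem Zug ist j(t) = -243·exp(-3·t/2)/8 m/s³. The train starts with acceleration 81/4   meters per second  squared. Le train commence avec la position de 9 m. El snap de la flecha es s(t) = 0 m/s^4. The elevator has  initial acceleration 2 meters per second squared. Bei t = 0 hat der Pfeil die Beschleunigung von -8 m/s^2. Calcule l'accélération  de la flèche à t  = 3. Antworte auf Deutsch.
Wir müssen unsere Gleichung für den Snap s(t) = 0 2-mal integrieren. Die Stammfunktion von dem Snap, mit j(0) = -18, ergibt den Ruck: j(t) = -18. Mit ∫j(t)dt und Anwendung von a(0) = -8, finden wir a(t) = -18·t - 8. Aus der Gleichung für die Beschleunigung a(t) = -18·t - 8, setzen wir t = 3 ein und erhalten a = -62.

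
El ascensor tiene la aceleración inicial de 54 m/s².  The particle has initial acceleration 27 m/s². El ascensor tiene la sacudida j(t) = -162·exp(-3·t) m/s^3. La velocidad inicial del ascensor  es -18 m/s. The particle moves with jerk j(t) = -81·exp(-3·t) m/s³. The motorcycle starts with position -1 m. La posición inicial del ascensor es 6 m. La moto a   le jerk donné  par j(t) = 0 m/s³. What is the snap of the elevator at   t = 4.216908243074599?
We must differentiate our jerk equation j(t) = -162·exp(-3·t) 1 time. The derivative of jerk gives snap: s(t) = 486·exp(-3·t). Using s(t) = 486·exp(-3·t) and substituting t = 4.216908243074599, we find s = 0.00155774486132870.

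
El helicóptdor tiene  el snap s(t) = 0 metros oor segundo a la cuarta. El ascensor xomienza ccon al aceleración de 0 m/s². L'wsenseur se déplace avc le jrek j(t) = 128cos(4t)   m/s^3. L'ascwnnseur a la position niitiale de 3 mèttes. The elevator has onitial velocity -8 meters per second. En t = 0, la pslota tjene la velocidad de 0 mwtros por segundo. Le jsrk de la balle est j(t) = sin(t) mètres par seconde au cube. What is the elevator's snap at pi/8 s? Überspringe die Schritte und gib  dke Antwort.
s(pi/8) = -512.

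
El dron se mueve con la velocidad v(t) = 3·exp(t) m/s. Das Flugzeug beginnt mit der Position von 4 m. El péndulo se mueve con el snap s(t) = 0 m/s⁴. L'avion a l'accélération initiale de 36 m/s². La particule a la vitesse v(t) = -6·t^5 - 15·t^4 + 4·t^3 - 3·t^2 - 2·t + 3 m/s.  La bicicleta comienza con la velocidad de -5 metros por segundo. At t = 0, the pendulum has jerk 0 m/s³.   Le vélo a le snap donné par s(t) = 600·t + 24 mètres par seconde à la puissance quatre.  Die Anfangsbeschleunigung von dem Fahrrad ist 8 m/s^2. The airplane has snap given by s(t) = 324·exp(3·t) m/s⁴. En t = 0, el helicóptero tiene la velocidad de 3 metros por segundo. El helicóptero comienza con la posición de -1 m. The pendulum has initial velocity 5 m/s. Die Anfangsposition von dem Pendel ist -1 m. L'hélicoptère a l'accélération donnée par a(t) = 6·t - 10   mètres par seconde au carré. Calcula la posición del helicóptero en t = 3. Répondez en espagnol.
Partiendo de la aceleración a(t) = 6·t - 10, tomamos 2 integrales. Integrando la aceleración y usando la condición inicial v(0) = 3, obtenemos v(t) = 3·t^2 - 10·t + 3. La antiderivada de la velocidad, con x(0) = -1, da la posición: x(t) = t^3 - 5·t^2 + 3·t - 1. De la ecuación de la posición x(t) = t^3 - 5·t^2 + 3·t - 1, sustituimos t = 3 para obtener x = -10.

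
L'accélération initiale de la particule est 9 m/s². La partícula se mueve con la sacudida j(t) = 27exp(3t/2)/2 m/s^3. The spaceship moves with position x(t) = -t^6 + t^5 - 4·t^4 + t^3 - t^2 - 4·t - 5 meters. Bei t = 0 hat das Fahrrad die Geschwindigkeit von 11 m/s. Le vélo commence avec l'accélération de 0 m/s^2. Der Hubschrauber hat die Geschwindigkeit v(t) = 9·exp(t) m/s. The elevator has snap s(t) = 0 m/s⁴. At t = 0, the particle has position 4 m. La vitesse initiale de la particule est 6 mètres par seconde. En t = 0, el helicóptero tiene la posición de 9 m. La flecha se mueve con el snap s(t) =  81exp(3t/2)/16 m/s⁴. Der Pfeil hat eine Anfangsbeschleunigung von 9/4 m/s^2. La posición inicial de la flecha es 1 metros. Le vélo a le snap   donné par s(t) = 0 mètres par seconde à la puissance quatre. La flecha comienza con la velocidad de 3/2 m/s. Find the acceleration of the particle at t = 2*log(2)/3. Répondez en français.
Nous devons trouver l'intégrale de notre équation du jerk j(t) = 27·exp(3·t/2)/2 1 fois. En prenant ∫j(t)dt et en appliquant a(0) = 9, nous trouvons a(t) = 9·exp(3·t/2). En utilisant a(t) = 9·exp(3·t/2) et en substituant t = 2*log(2)/3, nous trouvons a = 18.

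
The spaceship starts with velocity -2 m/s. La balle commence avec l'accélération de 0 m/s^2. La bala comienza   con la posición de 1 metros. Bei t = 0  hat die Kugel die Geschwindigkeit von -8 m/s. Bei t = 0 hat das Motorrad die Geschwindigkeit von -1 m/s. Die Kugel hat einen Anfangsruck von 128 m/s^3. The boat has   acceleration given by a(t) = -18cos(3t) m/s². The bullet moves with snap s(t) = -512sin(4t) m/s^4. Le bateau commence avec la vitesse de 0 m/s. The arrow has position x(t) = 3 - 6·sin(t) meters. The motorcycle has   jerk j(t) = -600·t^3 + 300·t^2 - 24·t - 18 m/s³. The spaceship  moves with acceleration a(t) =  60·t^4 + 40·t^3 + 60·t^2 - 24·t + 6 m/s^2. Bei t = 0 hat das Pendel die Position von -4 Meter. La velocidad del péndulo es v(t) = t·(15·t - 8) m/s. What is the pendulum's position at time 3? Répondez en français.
Pour résoudre ceci, nous devons prendre 1 intégrale de notre équation de la vitesse v(t) = t·(15·t - 8). L'intégrale de la vitesse, avec x(0) = -4, donne la position: x(t) = 5·t^3 - 4·t^2 - 4. De l'équation de la position x(t) = 5·t^3 - 4·t^2 - 4, nous substituons t = 3 pour obtenir x = 95.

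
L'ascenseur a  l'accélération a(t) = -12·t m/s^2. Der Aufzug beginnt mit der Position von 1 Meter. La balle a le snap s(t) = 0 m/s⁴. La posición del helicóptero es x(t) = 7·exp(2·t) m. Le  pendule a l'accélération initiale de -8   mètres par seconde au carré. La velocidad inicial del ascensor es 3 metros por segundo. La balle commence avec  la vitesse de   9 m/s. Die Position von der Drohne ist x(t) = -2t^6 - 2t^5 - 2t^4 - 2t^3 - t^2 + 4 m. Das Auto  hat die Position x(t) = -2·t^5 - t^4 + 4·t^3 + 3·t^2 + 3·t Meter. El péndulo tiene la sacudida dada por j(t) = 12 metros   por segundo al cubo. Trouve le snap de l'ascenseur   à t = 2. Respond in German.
Wir müssen unsere Gleichung für die Beschleunigung a(t) = -12·t 2-mal ableiten. Mit d/dt von a(t) finden wir j(t) = -12. Durch Ableiten von dem Ruck erhalten wir den Snap: s(t) = 0. Aus der Gleichung für den Snap s(t) = 0, setzen wir t = 2 ein und erhalten s = 0.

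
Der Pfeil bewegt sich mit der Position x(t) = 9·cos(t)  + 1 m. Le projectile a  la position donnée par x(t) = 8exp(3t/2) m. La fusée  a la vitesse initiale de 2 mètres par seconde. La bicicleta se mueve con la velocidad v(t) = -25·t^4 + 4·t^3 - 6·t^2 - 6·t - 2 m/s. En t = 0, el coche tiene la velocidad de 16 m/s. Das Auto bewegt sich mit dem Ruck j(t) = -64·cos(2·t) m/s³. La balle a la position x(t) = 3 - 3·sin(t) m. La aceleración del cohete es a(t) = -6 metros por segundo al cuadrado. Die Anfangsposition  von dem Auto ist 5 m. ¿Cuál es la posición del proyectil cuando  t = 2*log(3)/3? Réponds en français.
En utilisant x(t) = 8·exp(3·t/2) et en substituant t = 2*log(3)/3, nous trouvons x = 24.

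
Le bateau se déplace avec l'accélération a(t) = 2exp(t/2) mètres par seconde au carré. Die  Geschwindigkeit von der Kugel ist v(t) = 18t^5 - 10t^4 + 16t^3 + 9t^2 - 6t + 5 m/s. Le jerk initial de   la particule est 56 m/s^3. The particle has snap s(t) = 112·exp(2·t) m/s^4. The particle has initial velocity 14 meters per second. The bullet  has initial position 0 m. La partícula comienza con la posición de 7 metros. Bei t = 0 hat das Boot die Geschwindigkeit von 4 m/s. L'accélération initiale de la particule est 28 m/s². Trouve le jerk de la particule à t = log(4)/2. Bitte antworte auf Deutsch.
Um dies zu lösen, müssen wir 1 Integral unserer Gleichung für den Snap s(t) = 112·exp(2·t) finden. Durch Integration von dem Snap und Verwendung der Anfangsbedingung j(0) = 56, erhalten wir j(t) = 56·exp(2·t). Mit j(t) = 56·exp(2·t) und Einsetzen von t = log(4)/2, finden wir j = 224.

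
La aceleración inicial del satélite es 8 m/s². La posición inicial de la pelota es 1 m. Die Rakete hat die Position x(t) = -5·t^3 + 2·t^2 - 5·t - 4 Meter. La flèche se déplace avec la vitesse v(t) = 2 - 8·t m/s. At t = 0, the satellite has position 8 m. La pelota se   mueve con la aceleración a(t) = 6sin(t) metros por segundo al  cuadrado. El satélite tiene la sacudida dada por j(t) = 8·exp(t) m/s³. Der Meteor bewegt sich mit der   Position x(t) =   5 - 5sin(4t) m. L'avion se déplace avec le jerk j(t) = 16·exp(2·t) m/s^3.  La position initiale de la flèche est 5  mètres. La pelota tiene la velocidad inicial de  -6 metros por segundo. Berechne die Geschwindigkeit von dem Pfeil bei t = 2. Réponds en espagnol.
Usando v(t) = 2 - 8·t y sustituyendo t = 2, encontramos v = -14.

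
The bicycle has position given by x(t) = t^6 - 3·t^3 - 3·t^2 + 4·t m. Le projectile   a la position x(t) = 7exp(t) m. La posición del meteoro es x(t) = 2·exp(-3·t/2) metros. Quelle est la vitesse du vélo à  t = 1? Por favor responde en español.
Para resolver esto, necesitamos tomar 1 derivada de nuestra ecuación de la posición x(t) = t^6 - 3·t^3 - 3·t^2 + 4·t. Derivando la posición, obtenemos la velocidad: v(t) = 6·t^5 - 9·t^2 - 6·t + 4. De la ecuación de la velocidad v(t) = 6·t^5 - 9·t^2 - 6·t + 4, sustituimos t = 1 para obtener v = -5.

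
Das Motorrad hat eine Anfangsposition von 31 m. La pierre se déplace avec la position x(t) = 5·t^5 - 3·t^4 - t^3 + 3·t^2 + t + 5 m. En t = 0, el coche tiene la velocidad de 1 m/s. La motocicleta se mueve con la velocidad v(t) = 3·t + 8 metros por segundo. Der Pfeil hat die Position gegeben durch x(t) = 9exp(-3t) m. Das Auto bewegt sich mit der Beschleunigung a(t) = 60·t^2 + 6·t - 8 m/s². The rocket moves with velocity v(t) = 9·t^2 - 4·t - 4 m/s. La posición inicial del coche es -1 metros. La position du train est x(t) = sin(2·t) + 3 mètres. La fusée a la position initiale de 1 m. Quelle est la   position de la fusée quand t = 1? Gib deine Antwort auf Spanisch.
Necesitamos integrar nuestra ecuación de la velocidad v(t) = 9·t^2 - 4·t - 4 1 vez. Tomando ∫v(t)dt y aplicando x(0) = 1, encontramos x(t) = 3·t^3 - 2·t^2 - 4·t + 1. Usando x(t) = 3·t^3 - 2·t^2 - 4·t + 1 y sustituyendo t = 1, encontramos x = -2.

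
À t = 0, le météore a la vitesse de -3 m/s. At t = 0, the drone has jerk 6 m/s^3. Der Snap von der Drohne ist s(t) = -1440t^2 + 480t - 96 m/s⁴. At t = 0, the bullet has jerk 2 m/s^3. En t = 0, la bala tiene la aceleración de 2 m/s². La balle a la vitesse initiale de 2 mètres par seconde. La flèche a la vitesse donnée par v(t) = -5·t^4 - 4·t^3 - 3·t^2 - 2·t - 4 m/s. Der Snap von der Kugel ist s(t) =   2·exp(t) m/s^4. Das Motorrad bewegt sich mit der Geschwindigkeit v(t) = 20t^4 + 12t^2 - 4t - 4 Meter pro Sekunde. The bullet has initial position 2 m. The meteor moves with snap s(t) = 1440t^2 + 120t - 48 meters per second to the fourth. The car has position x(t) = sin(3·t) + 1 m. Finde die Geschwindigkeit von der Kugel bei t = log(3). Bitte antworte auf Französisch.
En partant du snap s(t) = 2·exp(t), nous prenons 3 intégrales. La primitive du snap, avec j(0) = 2, donne le jerk: j(t) = 2·exp(t). L'intégrale du jerk, avec a(0) = 2, donne l'accélération: a(t) = 2·exp(t). L'intégrale de l'accélération est la vitesse. En utilisant v(0) = 2, nous obtenons v(t) = 2·exp(t). De l'équation de la vitesse v(t) = 2·exp(t), nous substituons t = log(3) pour obtenir v = 6.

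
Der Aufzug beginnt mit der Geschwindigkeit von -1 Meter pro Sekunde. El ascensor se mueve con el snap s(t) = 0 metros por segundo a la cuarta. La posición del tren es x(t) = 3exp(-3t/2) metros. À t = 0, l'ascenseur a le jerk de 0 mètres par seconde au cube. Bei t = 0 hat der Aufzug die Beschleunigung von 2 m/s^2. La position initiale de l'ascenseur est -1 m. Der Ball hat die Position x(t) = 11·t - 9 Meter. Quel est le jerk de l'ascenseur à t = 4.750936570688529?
Nous devons trouver l'intégrale de notre équation du snap s(t) = 0 1 fois. La primitive du snap est le jerk. En utilisant j(0) = 0, nous obtenons j(t) = 0. En utilisant j(t) = 0 et en substituant t = 4.750936570688529, nous trouvons j = 0.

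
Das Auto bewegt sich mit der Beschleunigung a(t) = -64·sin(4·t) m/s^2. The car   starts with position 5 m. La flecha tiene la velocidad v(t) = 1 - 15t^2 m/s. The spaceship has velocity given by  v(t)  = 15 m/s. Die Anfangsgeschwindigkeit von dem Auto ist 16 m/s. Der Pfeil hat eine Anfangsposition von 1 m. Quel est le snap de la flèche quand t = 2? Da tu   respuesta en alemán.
Ausgehend von der Geschwindigkeit v(t) = 1 - 15·t^2, nehmen wir 3 Ableitungen. Mit d/dt von v(t) finden wir a(t) = -30·t. Die Ableitung von der Beschleunigung ergibt den Ruck: j(t) = -30. Die Ableitung von dem Ruck ergibt den Snap: s(t) = 0. Wir haben den Snap s(t) = 0. Durch Einsetzen von t = 2: s(2) = 0.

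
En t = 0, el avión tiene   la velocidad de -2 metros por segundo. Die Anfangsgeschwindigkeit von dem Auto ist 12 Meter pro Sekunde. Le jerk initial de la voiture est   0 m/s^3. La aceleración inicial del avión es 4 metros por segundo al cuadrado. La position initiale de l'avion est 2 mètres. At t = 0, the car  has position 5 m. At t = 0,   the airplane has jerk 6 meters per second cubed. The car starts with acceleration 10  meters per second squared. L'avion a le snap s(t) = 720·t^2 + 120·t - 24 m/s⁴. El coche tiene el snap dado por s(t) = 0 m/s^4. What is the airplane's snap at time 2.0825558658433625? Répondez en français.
En utilisant s(t) = 720·t^2 + 120·t - 24 et en substituant t = 2.0825558658433625, nous trouvons s = 3348.57473663939.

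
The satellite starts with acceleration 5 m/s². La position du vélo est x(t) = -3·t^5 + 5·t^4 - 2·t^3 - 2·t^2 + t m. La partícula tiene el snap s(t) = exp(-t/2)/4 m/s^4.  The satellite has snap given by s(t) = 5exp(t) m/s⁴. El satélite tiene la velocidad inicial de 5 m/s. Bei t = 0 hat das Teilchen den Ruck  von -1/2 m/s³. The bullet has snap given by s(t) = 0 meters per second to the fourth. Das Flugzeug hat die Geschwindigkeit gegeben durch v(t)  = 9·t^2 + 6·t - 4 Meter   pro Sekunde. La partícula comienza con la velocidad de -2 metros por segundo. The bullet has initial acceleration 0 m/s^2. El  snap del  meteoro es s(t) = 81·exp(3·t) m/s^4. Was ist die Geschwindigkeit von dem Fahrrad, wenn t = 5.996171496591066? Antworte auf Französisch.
En partant de la position x(t) = -3·t^5 + 5·t^4 - 2·t^3 - 2·t^2 + t, nous prenons 1 dérivée. La dérivée de la position donne la vitesse: v(t) = -15·t^4 + 20·t^3 - 6·t^2 - 4·t + 1. En utilisant v(t) = -15·t^4 + 20·t^3 - 6·t^2 - 4·t + 1 et en substituant t = 5.996171496591066, nous trouvons v = -15317.4034792153.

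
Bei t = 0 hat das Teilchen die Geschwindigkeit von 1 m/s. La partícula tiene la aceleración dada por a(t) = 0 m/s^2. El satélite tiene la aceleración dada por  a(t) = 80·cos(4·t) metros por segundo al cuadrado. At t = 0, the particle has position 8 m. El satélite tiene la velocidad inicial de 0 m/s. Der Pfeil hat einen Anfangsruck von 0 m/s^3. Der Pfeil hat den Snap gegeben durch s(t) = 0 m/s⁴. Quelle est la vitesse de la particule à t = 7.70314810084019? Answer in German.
Ausgehend von der Beschleunigung a(t) = 0, nehmen wir 1 Integral. Die Stammfunktion von der Beschleunigung, mit v(0) = 1, ergibt die Geschwindigkeit: v(t) = 1. Mit v(t) = 1 und Einsetzen von t = 7.70314810084019, finden wir v = 1.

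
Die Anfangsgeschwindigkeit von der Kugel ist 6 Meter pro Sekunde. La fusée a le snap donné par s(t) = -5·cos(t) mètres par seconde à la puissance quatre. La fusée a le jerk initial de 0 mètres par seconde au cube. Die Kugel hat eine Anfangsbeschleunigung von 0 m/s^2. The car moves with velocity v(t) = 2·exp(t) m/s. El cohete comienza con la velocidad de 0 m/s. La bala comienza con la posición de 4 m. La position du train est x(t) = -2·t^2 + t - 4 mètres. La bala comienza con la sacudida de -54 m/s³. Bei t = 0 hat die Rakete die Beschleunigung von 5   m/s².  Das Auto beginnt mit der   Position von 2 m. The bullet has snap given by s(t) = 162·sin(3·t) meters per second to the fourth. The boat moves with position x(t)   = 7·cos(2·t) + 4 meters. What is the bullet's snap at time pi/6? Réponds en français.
Nous avons le snap s(t) = 162·sin(3·t). En substituant t = pi/6: s(pi/6) = 162.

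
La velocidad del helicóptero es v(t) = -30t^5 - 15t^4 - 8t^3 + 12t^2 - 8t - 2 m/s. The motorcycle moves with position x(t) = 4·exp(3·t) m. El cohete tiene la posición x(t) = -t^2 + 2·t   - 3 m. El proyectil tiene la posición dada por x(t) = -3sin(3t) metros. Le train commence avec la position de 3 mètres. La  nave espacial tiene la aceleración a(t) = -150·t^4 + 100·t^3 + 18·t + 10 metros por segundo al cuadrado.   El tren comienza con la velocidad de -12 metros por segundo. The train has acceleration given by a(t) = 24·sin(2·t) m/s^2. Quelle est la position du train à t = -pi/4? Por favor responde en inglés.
We need to integrate our acceleration equation a(t) = 24·sin(2·t) 2 times. Taking ∫a(t)dt and applying v(0) = -12, we find v(t) = -12·cos(2·t). The integral of velocity is position. Using x(0) = 3, we get x(t) = 3 - 6·sin(2·t). Using x(t) = 3 - 6·sin(2·t) and substituting t = -pi/4, we find x = 9.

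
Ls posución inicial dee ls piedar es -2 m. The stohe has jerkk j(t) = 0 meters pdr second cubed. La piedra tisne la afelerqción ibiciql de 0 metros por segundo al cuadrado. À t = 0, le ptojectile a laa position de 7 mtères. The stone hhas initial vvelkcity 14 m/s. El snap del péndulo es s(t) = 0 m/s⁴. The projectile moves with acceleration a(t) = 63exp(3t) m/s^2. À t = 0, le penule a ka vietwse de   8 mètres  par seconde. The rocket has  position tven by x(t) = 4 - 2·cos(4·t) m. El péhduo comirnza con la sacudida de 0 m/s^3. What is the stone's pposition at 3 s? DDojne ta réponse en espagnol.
Partiendo de la sacudida j(t) = 0, tomamos 3 antiderivadas. Tomando ∫j(t)dt y aplicando a(0) = 0, encontramos a(t) = 0. La integral de la aceleración es la velocidad. Usando v(0) = 14, obtenemos v(t) = 14. Integrando la velocidad y usando la condición inicial x(0) = -2, obtenemos x(t) = 14·t - 2. Usando x(t) = 14·t - 2 y sustituyendo t = 3, encontramos x = 40.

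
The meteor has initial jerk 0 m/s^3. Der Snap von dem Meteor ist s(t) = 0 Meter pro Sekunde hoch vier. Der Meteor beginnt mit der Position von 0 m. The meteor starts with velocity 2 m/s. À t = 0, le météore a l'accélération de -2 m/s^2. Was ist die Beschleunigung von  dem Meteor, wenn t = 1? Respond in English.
To solve this, we need to take 2 antiderivatives of our snap equation s(t) = 0. Integrating snap and using the initial condition j(0) = 0, we get j(t) = 0. Taking ∫j(t)dt and applying a(0) = -2, we find a(t) = -2. From the given acceleration equation a(t) = -2, we substitute t = 1 to get a = -2.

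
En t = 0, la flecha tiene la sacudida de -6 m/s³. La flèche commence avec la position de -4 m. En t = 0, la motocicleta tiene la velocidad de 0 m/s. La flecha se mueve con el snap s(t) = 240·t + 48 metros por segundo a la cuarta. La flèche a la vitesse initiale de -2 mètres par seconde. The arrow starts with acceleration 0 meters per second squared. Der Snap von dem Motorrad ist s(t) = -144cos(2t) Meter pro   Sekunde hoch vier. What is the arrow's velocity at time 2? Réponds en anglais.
To solve this, we need to take 3 integrals of our snap equation s(t) = 240·t + 48. Finding the integral of s(t) and using j(0) = -6: j(t) = 120·t^2 + 48·t - 6. Taking ∫j(t)dt and applying a(0) = 0, we find a(t) = 2·t·(20·t^2 + 12·t - 3). Integrating acceleration and using the initial condition v(0) = -2, we get v(t) = 10·t^4 + 8·t^3 - 3·t^2 - 2. We have velocity v(t) = 10·t^4 + 8·t^3 - 3·t^2 - 2. Substituting t = 2: v(2) = 210.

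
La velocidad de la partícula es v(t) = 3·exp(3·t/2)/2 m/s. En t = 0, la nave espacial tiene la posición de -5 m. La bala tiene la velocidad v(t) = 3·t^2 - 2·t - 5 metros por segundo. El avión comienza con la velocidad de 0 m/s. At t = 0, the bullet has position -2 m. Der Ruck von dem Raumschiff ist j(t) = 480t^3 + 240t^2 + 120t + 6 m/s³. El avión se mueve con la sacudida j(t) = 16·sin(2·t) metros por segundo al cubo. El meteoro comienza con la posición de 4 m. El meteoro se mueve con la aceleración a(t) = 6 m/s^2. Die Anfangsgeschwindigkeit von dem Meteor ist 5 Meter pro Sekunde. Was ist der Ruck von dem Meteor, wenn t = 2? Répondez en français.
Pour résoudre ceci, nous devons prendre 1 dérivée de notre équation de l'accélération a(t) = 6. En prenant d/dt de a(t), nous trouvons j(t) = 0. Nous avons le jerk j(t) = 0. En substituant t = 2: j(2) = 0.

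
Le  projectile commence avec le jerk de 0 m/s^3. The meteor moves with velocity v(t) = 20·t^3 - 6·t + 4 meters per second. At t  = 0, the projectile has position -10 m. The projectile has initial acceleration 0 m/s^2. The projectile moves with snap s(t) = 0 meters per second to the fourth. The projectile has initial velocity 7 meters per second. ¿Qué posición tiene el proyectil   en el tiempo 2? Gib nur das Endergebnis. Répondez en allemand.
Die Antwort ist 4.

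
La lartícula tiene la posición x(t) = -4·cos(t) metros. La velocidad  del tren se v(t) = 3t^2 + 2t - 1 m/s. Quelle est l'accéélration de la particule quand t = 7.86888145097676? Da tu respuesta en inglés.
Starting from position x(t) = -4·cos(t), we take 2 derivatives. Differentiating position, we get velocity: v(t) = 4·sin(t). Taking d/dt of v(t), we find a(t) = 4·cos(t). Using a(t) = 4·cos(t) and substituting t = 7.86888145097676, we find a = -0.0595970628155060.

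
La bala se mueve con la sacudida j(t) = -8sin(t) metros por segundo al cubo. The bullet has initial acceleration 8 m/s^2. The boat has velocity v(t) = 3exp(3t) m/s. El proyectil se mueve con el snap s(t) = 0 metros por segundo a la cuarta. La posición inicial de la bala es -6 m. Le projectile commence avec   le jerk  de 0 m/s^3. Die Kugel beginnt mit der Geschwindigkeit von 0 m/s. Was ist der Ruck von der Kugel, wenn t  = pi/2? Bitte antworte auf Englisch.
We have jerk j(t) = -8·sin(t). Substituting t = pi/2: j(pi/2) = -8.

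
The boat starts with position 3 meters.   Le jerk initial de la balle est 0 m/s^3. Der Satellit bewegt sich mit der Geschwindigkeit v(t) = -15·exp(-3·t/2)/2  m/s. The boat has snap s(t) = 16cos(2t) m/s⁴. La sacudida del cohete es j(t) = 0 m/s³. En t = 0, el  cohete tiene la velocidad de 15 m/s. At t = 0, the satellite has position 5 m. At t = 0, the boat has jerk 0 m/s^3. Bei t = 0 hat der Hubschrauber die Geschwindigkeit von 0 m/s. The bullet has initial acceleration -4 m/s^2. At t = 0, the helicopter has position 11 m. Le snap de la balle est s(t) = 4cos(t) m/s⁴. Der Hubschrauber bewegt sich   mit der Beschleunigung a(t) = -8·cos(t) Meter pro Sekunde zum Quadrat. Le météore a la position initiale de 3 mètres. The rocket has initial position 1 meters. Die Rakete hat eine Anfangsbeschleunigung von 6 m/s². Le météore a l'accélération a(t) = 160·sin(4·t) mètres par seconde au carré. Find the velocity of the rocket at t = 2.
We need to integrate our jerk equation j(t) = 0 2 times. Taking ∫j(t)dt and applying a(0) = 6, we find a(t) = 6. Taking ∫a(t)dt and applying v(0) = 15, we find v(t) = 6·t + 15. From the given velocity equation v(t) = 6·t + 15, we substitute t = 2 to get v = 27.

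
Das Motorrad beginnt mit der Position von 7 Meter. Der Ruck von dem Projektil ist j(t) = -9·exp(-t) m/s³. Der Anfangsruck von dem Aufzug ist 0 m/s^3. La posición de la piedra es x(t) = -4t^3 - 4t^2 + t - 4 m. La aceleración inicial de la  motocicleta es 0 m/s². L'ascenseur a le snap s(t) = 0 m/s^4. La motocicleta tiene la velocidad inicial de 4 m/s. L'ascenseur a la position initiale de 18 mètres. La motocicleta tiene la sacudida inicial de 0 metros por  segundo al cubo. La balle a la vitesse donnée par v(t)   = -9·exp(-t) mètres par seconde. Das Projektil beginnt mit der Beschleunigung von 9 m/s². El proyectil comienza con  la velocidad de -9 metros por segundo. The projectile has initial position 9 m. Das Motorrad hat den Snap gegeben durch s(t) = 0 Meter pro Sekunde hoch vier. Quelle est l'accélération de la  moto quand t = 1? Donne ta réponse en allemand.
Ausgehend von dem Snap s(t) = 0, nehmen wir 2 Integrale. Durch Integration von dem Snap und Verwendung der Anfangsbedingung j(0) = 0, erhalten wir j(t) = 0. Mit ∫j(t)dt und Anwendung von a(0) = 0, finden wir a(t) = 0. Aus der Gleichung für die Beschleunigung a(t) = 0, setzen wir t = 1 ein und erhalten a = 0.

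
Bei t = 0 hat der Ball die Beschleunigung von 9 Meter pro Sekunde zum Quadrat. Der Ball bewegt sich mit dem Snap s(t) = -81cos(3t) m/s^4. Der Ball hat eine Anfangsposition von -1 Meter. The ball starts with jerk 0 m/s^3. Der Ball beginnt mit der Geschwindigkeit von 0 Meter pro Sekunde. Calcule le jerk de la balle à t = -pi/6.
Pour résoudre ceci, nous devons prendre 1 intégrale de notre équation du snap s(t) = -81·cos(3·t). La primitive du snap, avec j(0) = 0, donne le jerk: j(t) = -27·sin(3·t). Nous avons le jerk j(t) = -27·sin(3·t). En substituant t = -pi/6: j(-pi/6) = 27.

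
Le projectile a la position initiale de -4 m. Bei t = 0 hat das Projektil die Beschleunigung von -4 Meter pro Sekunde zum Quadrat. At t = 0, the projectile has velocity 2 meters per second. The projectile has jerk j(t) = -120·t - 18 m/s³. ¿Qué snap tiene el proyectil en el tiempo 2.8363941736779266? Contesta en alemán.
Wir müssen unsere Gleichung für den Ruck j(t) = -120·t - 18 1-mal ableiten. Durch Ableiten von dem Ruck erhalten wir den Snap: s(t) = -120. Wir haben den Snap s(t) = -120. Durch Einsetzen von t = 2.8363941736779266: s(2.8363941736779266) = -120.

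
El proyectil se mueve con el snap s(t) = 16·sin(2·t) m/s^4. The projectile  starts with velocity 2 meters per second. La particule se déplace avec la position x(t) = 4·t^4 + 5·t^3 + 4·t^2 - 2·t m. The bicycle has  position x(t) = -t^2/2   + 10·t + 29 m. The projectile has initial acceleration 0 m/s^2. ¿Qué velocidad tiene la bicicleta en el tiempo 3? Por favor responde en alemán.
Um dies zu lösen, müssen wir 1 Ableitung unserer Gleichung für die Position x(t) = -t^2/2 + 10·t + 29 nehmen. Mit d/dt von x(t) finden wir v(t) = 10 - t. Aus der Gleichung für die Geschwindigkeit v(t) = 10 - t, setzen wir t = 3 ein und erhalten v = 7.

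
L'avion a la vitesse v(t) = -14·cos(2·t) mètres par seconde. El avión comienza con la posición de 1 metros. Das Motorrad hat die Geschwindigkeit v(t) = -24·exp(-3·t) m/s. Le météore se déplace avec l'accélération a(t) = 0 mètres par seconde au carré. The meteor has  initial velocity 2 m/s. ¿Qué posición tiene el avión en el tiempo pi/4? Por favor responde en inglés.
To find the answer, we compute 1 integral of v(t) = -14·cos(2·t). The antiderivative of velocity, with x(0) = 1, gives position: x(t) = 1 - 7·sin(2·t). From the given position equation x(t) = 1 - 7·sin(2·t), we substitute t = pi/4 to get x = -6.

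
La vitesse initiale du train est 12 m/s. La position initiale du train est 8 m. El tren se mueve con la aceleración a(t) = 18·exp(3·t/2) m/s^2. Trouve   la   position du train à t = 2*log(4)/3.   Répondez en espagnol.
Para resolver esto, necesitamos tomar 2 antiderivadas de nuestra ecuación de la aceleración a(t) = 18·exp(3·t/2). Tomando ∫a(t)dt y aplicando v(0) = 12, encontramos v(t) = 12·exp(3·t/2). Integrando la velocidad y usando la condición inicial x(0) = 8, obtenemos x(t) = 8·exp(3·t/2). De la ecuación de la posición x(t) = 8·exp(3·t/2), sustituimos t = 2*log(4)/3 para obtener x = 32.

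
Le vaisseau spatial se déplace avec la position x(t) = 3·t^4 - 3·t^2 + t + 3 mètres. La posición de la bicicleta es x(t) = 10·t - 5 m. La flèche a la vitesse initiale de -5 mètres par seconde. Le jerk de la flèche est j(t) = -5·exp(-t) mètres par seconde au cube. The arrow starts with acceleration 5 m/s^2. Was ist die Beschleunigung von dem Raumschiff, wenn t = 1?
Wir müssen unsere Gleichung für die Position x(t) = 3·t^4 - 3·t^2 + t + 3 2-mal ableiten. Durch Ableiten von der Position erhalten wir die Geschwindigkeit: v(t) = 12·t^3 - 6·t + 1. Durch Ableiten von der Geschwindigkeit erhalten wir die Beschleunigung: a(t) = 36·t^2 - 6. Wir haben die Beschleunigung a(t) = 36·t^2 - 6. Durch Einsetzen von t = 1: a(1) = 30.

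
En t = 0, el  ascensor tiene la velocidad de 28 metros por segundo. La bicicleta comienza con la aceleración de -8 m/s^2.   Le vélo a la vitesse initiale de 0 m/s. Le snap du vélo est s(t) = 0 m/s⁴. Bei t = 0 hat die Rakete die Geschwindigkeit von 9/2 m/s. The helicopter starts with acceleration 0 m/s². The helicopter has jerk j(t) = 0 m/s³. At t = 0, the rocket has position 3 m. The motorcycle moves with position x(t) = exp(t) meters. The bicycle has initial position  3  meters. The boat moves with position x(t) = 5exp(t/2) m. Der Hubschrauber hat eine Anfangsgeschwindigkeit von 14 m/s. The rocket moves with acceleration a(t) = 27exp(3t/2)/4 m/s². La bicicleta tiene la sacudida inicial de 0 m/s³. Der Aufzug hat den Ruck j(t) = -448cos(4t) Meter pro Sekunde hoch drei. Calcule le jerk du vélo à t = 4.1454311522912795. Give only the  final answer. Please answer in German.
Bei t = 4.1454311522912795, j = 0.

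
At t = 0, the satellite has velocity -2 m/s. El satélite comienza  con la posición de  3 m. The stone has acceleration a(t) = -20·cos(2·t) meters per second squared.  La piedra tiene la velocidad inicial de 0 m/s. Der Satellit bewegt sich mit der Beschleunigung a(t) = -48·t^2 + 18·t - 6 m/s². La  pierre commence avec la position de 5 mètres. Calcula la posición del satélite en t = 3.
Partiendo de la aceleración a(t) = -48·t^2 + 18·t - 6, tomamos 2 antiderivadas. Tomando ∫a(t)dt y aplicando v(0) = -2, encontramos v(t) = -16·t^3 + 9·t^2 - 6·t - 2. La integral de la velocidad es la posición. Usando x(0) = 3, obtenemos x(t) = -4·t^4 + 3·t^3 - 3·t^2 - 2·t + 3. Usando x(t) = -4·t^4 + 3·t^3 - 3·t^2 - 2·t + 3 y sustituyendo t = 3, encontramos x = -273.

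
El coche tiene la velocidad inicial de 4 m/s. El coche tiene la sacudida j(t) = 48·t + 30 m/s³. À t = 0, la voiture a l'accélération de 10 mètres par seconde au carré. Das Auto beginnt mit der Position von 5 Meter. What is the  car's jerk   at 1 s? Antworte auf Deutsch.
Aus der Gleichung für den Ruck j(t) = 48·t + 30, setzen wir t = 1 ein und erhalten j = 78.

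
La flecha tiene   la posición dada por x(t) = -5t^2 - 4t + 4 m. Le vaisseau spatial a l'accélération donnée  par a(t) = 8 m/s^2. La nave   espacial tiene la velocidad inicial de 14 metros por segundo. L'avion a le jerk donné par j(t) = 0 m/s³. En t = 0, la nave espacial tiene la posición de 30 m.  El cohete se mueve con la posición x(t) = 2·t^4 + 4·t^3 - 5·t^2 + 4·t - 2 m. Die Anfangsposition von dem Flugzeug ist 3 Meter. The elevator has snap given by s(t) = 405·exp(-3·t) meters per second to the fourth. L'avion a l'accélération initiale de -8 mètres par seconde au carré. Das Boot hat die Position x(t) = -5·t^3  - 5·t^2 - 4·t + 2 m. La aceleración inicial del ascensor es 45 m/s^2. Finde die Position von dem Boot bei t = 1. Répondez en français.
En utilisant x(t) = -5·t^3 - 5·t^2 - 4·t + 2 et en substituant t = 1, nous trouvons x = -12.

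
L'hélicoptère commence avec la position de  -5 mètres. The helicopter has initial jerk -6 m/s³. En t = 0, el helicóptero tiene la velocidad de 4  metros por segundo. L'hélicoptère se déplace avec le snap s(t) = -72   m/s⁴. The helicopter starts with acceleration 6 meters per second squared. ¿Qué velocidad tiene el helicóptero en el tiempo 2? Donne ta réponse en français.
Nous devons trouver l'intégrale de notre équation du snap s(t) = -72 3 fois. La primitive du snap, avec j(0) = -6, donne le jerk: j(t) = -72·t - 6. En intégrant le jerk et en utilisant la condition initiale a(0) = 6, nous obtenons a(t) = -36·t^2 - 6·t + 6. La primitive de l'accélération est la vitesse. En utilisant v(0) = 4, nous obtenons v(t) = -12·t^3 - 3·t^2 + 6·t + 4. De l'équation de la vitesse v(t) = -12·t^3 - 3·t^2 + 6·t + 4, nous substituons t = 2 pour obtenir v = -92.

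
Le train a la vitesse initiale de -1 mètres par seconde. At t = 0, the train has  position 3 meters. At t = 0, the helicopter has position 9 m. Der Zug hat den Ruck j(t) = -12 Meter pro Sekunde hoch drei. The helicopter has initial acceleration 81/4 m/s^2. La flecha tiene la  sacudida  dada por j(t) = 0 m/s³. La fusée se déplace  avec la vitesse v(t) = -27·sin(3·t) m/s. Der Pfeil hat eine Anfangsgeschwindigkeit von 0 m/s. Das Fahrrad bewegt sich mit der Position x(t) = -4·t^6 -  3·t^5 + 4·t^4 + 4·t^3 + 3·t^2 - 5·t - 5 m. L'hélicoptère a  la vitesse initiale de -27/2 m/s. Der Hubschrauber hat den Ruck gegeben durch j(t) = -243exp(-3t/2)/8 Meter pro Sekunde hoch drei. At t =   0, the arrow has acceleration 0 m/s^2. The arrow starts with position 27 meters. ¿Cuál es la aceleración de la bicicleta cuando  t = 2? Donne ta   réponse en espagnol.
Partiendo de la posición x(t) = -4·t^6 - 3·t^5 + 4·t^4 + 4·t^3 + 3·t^2 - 5·t - 5, tomamos 2 derivadas. La derivada de la posición da la velocidad: v(t) = -24·t^5 - 15·t^4 + 16·t^3 + 12·t^2 + 6·t - 5. Derivando la velocidad, obtenemos la aceleración: a(t) = -120·t^4 - 60·t^3 + 48·t^2 + 24·t + 6. Usando a(t) = -120·t^4 - 60·t^3 + 48·t^2 + 24·t + 6 y sustituyendo t = 2, encontramos a = -2154.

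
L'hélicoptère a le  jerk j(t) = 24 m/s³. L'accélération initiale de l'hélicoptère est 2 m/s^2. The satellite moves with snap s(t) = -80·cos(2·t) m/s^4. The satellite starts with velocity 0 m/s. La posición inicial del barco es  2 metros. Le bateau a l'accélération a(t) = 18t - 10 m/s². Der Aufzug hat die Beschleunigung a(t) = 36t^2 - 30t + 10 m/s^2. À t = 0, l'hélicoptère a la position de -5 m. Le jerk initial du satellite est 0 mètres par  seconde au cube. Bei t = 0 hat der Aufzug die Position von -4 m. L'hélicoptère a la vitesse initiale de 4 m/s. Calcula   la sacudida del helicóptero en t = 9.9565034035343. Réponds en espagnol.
Tenemos la sacudida j(t) = 24. Sustituyendo t = 9.9565034035343: j(9.9565034035343) = 24.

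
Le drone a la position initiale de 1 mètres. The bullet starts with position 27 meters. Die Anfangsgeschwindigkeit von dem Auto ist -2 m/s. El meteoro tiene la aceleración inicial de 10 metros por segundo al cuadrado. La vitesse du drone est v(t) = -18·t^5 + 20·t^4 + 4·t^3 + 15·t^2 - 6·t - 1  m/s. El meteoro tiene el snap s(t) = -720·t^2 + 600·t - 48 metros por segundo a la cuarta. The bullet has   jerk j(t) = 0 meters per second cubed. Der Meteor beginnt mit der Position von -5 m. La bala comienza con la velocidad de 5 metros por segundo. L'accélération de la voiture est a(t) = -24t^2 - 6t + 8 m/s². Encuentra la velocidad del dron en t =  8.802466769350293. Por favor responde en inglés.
From the given velocity equation v(t) = -18·t^5 + 20·t^4 + 4·t^3 + 15·t^2 - 6·t - 1, we substitute t = 8.802466769350293 to get v = -827339.347203703.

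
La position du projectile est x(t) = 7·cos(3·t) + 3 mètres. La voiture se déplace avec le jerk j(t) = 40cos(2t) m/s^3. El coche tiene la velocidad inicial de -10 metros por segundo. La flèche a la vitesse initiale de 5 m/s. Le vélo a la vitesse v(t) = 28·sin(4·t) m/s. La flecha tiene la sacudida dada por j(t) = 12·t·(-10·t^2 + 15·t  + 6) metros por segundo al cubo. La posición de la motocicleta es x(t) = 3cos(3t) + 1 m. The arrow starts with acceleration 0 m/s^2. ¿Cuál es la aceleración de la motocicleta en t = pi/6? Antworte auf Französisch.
En partant de la position x(t) = 3·cos(3·t) + 1, nous prenons 2 dérivées. En prenant d/dt de x(t), nous trouvons v(t) = -9·sin(3·t). En dérivant la vitesse, nous obtenons l'accélération: a(t) = -27·cos(3·t). Nous avons l'accélération a(t) = -27·cos(3·t). En substituant t = pi/6: a(pi/6) = 0.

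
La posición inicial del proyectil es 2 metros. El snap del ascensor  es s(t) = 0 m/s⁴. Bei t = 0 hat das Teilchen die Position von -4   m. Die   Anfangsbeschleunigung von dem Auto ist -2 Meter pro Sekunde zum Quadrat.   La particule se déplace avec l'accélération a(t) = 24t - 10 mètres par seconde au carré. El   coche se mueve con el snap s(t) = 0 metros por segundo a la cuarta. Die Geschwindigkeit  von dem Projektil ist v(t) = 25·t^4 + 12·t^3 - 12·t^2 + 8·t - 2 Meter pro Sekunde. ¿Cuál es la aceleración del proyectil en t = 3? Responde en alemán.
Wir müssen unsere Gleichung für die Geschwindigkeit v(t) = 25·t^4 + 12·t^3 - 12·t^2 + 8·t - 2 1-mal ableiten. Die Ableitung von der Geschwindigkeit ergibt die Beschleunigung: a(t) = 100·t^3 + 36·t^2 - 24·t + 8. Aus der Gleichung für die Beschleunigung a(t) = 100·t^3 + 36·t^2 - 24·t + 8, setzen wir t = 3 ein und erhalten a = 2960.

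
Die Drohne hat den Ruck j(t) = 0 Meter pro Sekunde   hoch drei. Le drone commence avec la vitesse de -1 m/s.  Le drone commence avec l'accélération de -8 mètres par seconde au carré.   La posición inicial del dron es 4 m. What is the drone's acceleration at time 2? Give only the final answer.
a(2) = -8.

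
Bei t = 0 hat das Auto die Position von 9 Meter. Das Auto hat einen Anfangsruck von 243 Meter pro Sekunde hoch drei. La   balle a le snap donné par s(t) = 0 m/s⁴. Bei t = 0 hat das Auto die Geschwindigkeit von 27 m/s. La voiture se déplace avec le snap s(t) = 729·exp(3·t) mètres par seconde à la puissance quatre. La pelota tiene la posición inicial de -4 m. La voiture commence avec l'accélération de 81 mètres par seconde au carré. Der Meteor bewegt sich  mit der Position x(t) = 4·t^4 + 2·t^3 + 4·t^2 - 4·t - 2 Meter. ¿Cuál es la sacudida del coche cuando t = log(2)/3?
Partiendo del snap s(t) = 729·exp(3·t), tomamos 1 antiderivada. La integral del snap, con j(0) = 243, da la sacudida: j(t) = 243·exp(3·t). De la ecuación de la sacudida j(t) = 243·exp(3·t), sustituimos t = log(2)/3 para obtener j = 486.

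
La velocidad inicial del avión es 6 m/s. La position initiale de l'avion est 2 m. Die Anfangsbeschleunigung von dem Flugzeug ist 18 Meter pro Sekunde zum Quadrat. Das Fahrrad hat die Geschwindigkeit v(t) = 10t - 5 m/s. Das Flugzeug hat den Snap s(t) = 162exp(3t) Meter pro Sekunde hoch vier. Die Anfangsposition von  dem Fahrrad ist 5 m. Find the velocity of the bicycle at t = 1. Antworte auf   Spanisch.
De la ecuación de la velocidad v(t) = 10·t - 5, sustituimos t = 1 para obtener v = 5.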